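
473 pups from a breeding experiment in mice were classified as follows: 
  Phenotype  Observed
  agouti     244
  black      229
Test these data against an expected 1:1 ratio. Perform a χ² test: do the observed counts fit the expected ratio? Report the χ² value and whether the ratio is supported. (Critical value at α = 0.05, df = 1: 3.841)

Expected counts for N = 473 under a 1:1 ratio (total parts = 2):
  agouti: 473 × 1/2 = 236.5
  black: 473 × 1/2 = 236.5
χ² = Σ (O − E)² / E
  agouti: (244 − 236.5)² / 236.5 = 0.2378
  black: (229 − 236.5)² / 236.5 = 0.2378
χ² = 0.2378 + 0.2378 = 0.4756 ≈ 0.476
Degrees of freedom = 2 − 1 = 1; critical value at α = 0.05 is 3.841.
Since 0.476 < 3.841, we fail to reject the null hypothesis — the data are consistent with the 1:1 ratio.

0.476; consistent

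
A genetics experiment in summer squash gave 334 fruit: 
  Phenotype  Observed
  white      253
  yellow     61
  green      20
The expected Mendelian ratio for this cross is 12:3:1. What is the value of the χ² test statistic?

Expected counts for N = 334 under a 12:3:1 ratio (total parts = 16):
  white: 334 × 12/16 = 250.5
  yellow: 334 × 3/16 = 62.625
  green: 334 × 1/16 = 20.875
χ² = Σ (O − E)² / E
  white: (253 − 250.5)² / 250.5 = 0.0250
  yellow: (61 − 62.625)² / 62.625 = 0.0422
  green: (20 − 20.875)² / 20.875 = 0.0367
χ² = 0.0250 + 0.0422 + 0.0367 = 0.1039 ≈ 0.104

0.104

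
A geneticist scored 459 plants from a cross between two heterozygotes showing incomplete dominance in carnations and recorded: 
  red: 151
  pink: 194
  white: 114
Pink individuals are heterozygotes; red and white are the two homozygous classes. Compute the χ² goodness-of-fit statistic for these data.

16.948

With incomplete dominance, a heterozygote × heterozygote cross gives a 1:2:1 phenotypic ratio.
Expected counts for N = 459 under a 1:2:1 ratio (total parts = 4):
  red: 459 × 1/4 = 114.75
  pink: 459 × 2/4 = 229.5
  white: 459 × 1/4 = 114.75
χ² = Σ (O − E)² / E
  red: (151 − 114.75)² / 114.75 = 11.4515
  pink: (194 − 229.5)² / 229.5 = 5.4913
  white: (114 − 114.75)² / 114.75 = 0.0049
χ² = 11.4515 + 5.4913 + 0.0049 = 16.9477 ≈ 16.948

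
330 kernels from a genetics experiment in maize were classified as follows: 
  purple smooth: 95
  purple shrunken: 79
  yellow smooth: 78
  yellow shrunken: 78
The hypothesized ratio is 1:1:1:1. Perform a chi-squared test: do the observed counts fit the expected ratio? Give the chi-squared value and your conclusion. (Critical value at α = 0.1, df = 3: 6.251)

Total ratio parts = 4. Expected numbers out of 330:
  purple smooth: 330 × 1/4 = 82.5
  purple shrunken: 330 × 1/4 = 82.5
  yellow smooth: 330 × 1/4 = 82.5
  yellow shrunken: 330 × 1/4 = 82.5
χ² = Σ (O − E)² / E
  purple smooth: (95 − 82.5)² / 82.5 = 1.8939
  purple shrunken: (79 − 82.5)² / 82.5 = 0.1485
  yellow smooth: (78 − 82.5)² / 82.5 = 0.2455
  yellow shrunken: (78 − 82.5)² / 82.5 = 0.2455
χ² = 1.8939 + 0.1485 + 0.2455 + 0.2455 = 2.5334 ≈ 2.533
Degrees of freedom = 4 − 1 = 3; critical value at α = 0.1 is 6.251.
Since 2.533 < 6.251, we fail to reject the null hypothesis — the data are consistent with the 1:1:1:1 ratio.

2.533; consistent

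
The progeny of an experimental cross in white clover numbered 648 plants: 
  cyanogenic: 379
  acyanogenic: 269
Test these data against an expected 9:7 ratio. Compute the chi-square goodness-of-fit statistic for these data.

Total ratio parts = 16. Expected numbers out of 648:
  cyanogenic: 648 × 9/16 = 364.5
  acyanogenic: 648 × 7/16 = 283.5
χ² = Σ (O − E)² / E
  cyanogenic: (379 − 364.5)² / 364.5 = 0.5768
  acyanogenic: (269 − 283.5)² / 283.5 = 0.7416
χ² = 0.5768 + 0.7416 = 1.3184 ≈ 1.318

1.318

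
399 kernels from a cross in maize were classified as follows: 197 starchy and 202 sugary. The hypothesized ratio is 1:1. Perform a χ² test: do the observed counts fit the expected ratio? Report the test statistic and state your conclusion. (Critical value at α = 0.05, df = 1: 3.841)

Expected counts for N = 399 under a 1:1 ratio (total parts = 2):
  starchy: 399 × 1/2 = 199.5
  sugary: 399 × 1/2 = 199.5
χ² = Σ (O − E)² / E
  starchy: (197 − 199.5)² / 199.5 = 0.0313
  sugary: (202 − 199.5)² / 199.5 = 0.0313
χ² = 0.0313 + 0.0313 = 0.0626 ≈ 0.063
Degrees of freedom = 2 − 1 = 1; critical value at α = 0.05 is 3.841.
Since 0.063 < 3.841, we fail to reject the null hypothesis — the data are consistent with the 1:1 ratio.

0.063; consistent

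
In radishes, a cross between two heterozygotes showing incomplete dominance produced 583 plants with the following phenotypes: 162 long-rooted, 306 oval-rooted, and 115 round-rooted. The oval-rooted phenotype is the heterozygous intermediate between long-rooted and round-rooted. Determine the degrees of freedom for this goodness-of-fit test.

With incomplete dominance, a heterozygote × heterozygote cross gives a 1:2:1 phenotypic ratio.
A goodness-of-fit test with 3 phenotype classes has df = 3 − 1 = 2.

2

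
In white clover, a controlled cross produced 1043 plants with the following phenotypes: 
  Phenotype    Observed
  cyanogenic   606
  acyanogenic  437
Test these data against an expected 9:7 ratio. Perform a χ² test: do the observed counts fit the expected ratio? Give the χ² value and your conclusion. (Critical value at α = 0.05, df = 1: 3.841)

Under the 9:7 hypothesis (Σ ratio = 16, N = 1043):
  cyanogenic: 1043 × 9/16 = 586.6875
  acyanogenic: 1043 × 7/16 = 456.3125
χ² = Σ (O − E)² / E
  cyanogenic: (606 − 586.6875)² / 586.6875 = 0.6357
  acyanogenic: (437 − 456.3125)² / 456.3125 = 0.8174
χ² = 0.6357 + 0.8174 = 1.4531 ≈ 1.453
Degrees of freedom = 2 − 1 = 1; critical value at α = 0.05 is 3.841.
Since 1.453 < 3.841, we fail to reject the null hypothesis — the data are consistent with the 9:7 ratio.

1.453; consistent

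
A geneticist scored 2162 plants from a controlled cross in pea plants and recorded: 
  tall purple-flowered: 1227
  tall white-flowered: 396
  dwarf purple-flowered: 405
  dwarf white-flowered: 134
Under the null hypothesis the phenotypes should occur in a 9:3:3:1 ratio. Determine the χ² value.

The 9:3:3:1 ratio has 16 parts, so with N = 2162 the expected counts are:
  tall purple-flowered: 2162 × 9/16 = 1216.125
  tall white-flowered: 2162 × 3/16 = 405.375
  dwarf purple-flowered: 2162 × 3/16 = 405.375
  dwarf white-flowered: 2162 × 1/16 = 135.125
χ² = Σ (O − E)² / E
  tall purple-flowered: (1227 − 1216.125)² / 1216.125 = 0.0972
  tall white-flowered: (396 − 405.375)² / 405.375 = 0.2168
  dwarf purple-flowered: (405 − 405.375)² / 405.375 = 0.0003
  dwarf white-flowered: (134 − 135.125)² / 135.125 = 0.0094
χ² = 0.0972 + 0.2168 + 0.0003 + 0.0094 = 0.3237 ≈ 0.324

0.324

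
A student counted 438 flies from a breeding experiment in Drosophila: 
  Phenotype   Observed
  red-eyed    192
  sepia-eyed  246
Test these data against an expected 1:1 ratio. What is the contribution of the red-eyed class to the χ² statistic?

The 1:1 ratio has 2 parts, so with N = 438 the expected counts are:
  red-eyed: 438 × 1/2 = 219
  sepia-eyed: 438 × 1/2 = 219
Contribution of red-eyed: (192 − 219)² / 219 = 3.3288

3.329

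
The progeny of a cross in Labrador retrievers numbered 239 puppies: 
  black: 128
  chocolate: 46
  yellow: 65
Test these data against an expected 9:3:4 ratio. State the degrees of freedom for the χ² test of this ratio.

A goodness-of-fit test with 3 phenotype classes has df = 3 − 1 = 2.

2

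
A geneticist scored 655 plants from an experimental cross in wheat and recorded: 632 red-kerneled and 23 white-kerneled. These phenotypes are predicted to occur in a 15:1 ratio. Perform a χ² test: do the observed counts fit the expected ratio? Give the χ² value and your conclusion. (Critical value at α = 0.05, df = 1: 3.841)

8.384; not consistent

Expected counts for N = 655 under a 15:1 ratio (total parts = 16):
  red-kerneled: 655 × 15/16 = 614.0625
  white-kerneled: 655 × 1/16 = 40.9375
χ² = Σ (O − E)² / E
  red-kerneled: (632 − 614.0625)² / 614.0625 = 0.5240
  white-kerneled: (23 − 40.9375)² / 40.9375 = 7.8596
χ² = 0.5240 + 7.8596 = 8.3836 ≈ 8.384
Degrees of freedom = 2 − 1 = 1; critical value at α = 0.05 is 3.841.
Since 8.384 > 3.841, we reject the null hypothesis — the data do not fit the 15:1 ratio.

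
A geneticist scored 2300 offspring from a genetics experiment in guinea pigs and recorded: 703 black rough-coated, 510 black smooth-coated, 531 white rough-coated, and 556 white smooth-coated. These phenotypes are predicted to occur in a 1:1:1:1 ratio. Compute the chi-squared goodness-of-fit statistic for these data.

Expected counts for N = 2300 under a 1:1:1:1 ratio (total parts = 4):
  black rough-coated: 2300 × 1/4 = 575
  black smooth-coated: 2300 × 1/4 = 575
  white rough-coated: 2300 × 1/4 = 575
  white smooth-coated: 2300 × 1/4 = 575
χ² = Σ (O − E)² / E
  black rough-coated: (703 − 575)² / 575 = 28.4939
  black smooth-coated: (510 − 575)² / 575 = 7.3478
  white rough-coated: (531 − 575)² / 575 = 3.3670
  white smooth-coated: (556 − 575)² / 575 = 0.6278
χ² = 28.4939 + 7.3478 + 3.3670 + 0.6278 = 39.8365 ≈ 39.837

39.837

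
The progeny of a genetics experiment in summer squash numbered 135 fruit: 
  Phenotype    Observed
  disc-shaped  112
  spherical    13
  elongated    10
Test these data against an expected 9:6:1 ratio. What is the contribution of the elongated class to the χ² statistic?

Expected counts for N = 135 under a 9:6:1 ratio (total parts = 16):
  disc-shaped: 135 × 9/16 = 75.9375
  spherical: 135 × 6/16 = 50.625
  elongated: 135 × 1/16 = 8.4375
Contribution of elongated: (10 − 8.4375)² / 8.4375 = 0.2894

0.289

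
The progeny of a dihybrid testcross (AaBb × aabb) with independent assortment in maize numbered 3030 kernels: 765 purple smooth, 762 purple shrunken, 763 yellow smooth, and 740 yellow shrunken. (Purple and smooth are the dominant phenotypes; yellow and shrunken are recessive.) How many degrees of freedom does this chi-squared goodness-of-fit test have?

3

A dihybrid testcross with independent assortment gives a 1:1:1:1 ratio.
A goodness-of-fit test with 4 phenotype classes has df = 4 − 1 = 3.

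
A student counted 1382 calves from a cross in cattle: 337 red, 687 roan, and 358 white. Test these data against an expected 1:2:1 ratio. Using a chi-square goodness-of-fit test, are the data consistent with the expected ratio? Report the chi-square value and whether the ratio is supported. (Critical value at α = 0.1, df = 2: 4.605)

Expected counts for N = 1382 under a 1:2:1 ratio (total parts = 4):
  red: 1382 × 1/4 = 345.5
  roan: 1382 × 2/4 = 691
  white: 1382 × 1/4 = 345.5
χ² = Σ (O − E)² / E
  red: (337 − 345.5)² / 345.5 = 0.2091
  roan: (687 − 691)² / 691 = 0.0232
  white: (358 − 345.5)² / 345.5 = 0.4522
χ² = 0.2091 + 0.0232 + 0.4522 = 0.6845 ≈ 0.685
Degrees of freedom = 3 − 1 = 2; critical value at α = 0.1 is 4.605.
Since 0.685 < 4.605, we fail to reject the null hypothesis — the data are consistent with the 1:2:1 ratio.

0.685; consistent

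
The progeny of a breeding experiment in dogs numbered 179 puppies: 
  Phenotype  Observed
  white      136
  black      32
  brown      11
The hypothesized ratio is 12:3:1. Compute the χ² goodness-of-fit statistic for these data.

Under the 12:3:1 hypothesis (Σ ratio = 16, N = 179):
  white: 179 × 12/16 = 134.25
  black: 179 × 3/16 = 33.5625
  brown: 179 × 1/16 = 11.1875
χ² = Σ (O − E)² / E
  white: (136 − 134.25)² / 134.25 = 0.0228
  black: (32 − 33.5625)² / 33.5625 = 0.0727
  brown: (11 − 11.1875)² / 11.1875 = 0.0031
χ² = 0.0228 + 0.0727 + 0.0031 = 0.0986 ≈ 0.099

0.099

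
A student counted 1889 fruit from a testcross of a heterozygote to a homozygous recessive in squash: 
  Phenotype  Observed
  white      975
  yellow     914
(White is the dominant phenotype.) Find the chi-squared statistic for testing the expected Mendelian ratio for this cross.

1.970

A testcross of a heterozygote (Aa × aa) gives a 1:1 phenotypic ratio.
Expected counts for N = 1889 under a 1:1 ratio (total parts = 2):
  white: 1889 × 1/2 = 944.5
  yellow: 1889 × 1/2 = 944.5
χ² = Σ (O − E)² / E
  white: (975 − 944.5)² / 944.5 = 0.9849
  yellow: (914 − 944.5)² / 944.5 = 0.9849
χ² = 0.9849 + 0.9849 = 1.9698 ≈ 1.970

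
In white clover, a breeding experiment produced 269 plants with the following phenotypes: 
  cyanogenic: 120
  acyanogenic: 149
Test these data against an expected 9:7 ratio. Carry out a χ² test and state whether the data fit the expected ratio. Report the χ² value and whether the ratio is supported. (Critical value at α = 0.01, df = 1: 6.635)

Under the 9:7 hypothesis (Σ ratio = 16, N = 269):
  cyanogenic: 269 × 9/16 = 151.3125
  acyanogenic: 269 × 7/16 = 117.6875
χ² = Σ (O − E)² / E
  cyanogenic: (120 − 151.3125)² / 151.3125 = 6.4798
  acyanogenic: (149 − 117.6875)² / 117.6875 = 8.3312
χ² = 6.4798 + 8.3312 = 14.811
Degrees of freedom = 2 − 1 = 1; critical value at α = 0.01 is 6.635.
Since 14.811 > 6.635, we reject the null hypothesis — the data do not fit the 9:7 ratio.

14.811; not consistent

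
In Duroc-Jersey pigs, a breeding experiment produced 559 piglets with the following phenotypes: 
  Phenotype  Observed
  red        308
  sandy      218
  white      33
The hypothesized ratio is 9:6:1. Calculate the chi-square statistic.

Total ratio parts = 16. Expected numbers out of 559:
  red: 559 × 9/16 = 314.4375
  sandy: 559 × 6/16 = 209.625
  white: 559 × 1/16 = 34.9375
χ² = Σ (O − E)² / E
  red: (308 − 314.4375)² / 314.4375 = 0.1318
  sandy: (218 − 209.625)² / 209.625 = 0.3346
  white: (33 − 34.9375)² / 34.9375 = 0.1074
χ² = 0.1318 + 0.3346 + 0.1074 = 0.5738 ≈ 0.574

0.574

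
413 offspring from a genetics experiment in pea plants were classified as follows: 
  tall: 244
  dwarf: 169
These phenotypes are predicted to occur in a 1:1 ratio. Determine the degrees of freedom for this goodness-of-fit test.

A goodness-of-fit test with 2 phenotype classes has df = 2 − 1 = 1.

1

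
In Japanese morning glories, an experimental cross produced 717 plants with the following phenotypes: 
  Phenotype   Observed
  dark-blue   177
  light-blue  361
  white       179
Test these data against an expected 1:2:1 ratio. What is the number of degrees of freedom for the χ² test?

A goodness-of-fit test with 3 phenotype classes has df = 3 − 1 = 2.

2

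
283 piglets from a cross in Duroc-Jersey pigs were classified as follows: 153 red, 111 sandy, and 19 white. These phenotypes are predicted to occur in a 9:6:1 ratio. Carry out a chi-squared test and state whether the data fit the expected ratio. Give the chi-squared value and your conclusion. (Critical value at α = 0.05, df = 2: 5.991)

0.562; consistent

The 9:6:1 ratio has 16 parts, so with N = 283 the expected counts are:
  red: 283 × 9/16 = 159.1875
  sandy: 283 × 6/16 = 106.125
  white: 283 × 1/16 = 17.6875
χ² = Σ (O − E)² / E
  red: (153 − 159.1875)² / 159.1875 = 0.2405
  sandy: (111 − 106.125)² / 106.125 = 0.2239
  white: (19 − 17.6875)² / 17.6875 = 0.0974
χ² = 0.2405 + 0.2239 + 0.0974 = 0.5618 ≈ 0.562
Degrees of freedom = 3 − 1 = 2; critical value at α = 0.05 is 5.991.
Since 0.562 < 5.991, we fail to reject the null hypothesis — the data are consistent with the 9:6:1 ratio.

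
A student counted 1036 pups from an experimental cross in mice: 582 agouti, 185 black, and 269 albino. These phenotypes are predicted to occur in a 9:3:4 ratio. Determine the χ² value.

The 9:3:4 ratio has 16 parts, so with N = 1036 the expected counts are:
  agouti: 1036 × 9/16 = 582.75
  black: 1036 × 3/16 = 194.25
  albino: 1036 × 4/16 = 259
χ² = Σ (O − E)² / E
  agouti: (582 − 582.75)² / 582.75 = 0.0010
  black: (185 − 194.25)² / 194.25 = 0.4405
  albino: (269 − 259)² / 259 = 0.3861
χ² = 0.0010 + 0.4405 + 0.3861 = 0.8276 ≈ 0.828

0.828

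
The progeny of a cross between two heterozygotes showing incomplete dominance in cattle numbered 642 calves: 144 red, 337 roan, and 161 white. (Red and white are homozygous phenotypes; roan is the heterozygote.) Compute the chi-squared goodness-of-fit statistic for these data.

With incomplete dominance, a heterozygote × heterozygote cross gives a 1:2:1 phenotypic ratio.
Under the 1:2:1 hypothesis (Σ ratio = 4, N = 642):
  red: 642 × 1/4 = 160.5
  roan: 642 × 2/4 = 321
  white: 642 × 1/4 = 160.5
χ² = Σ (O − E)² / E
  red: (144 − 160.5)² / 160.5 = 1.6963
  roan: (337 − 321)² / 321 = 0.7975
  white: (161 − 160.5)² / 160.5 = 0.0016
χ² = 1.6963 + 0.7975 + 0.0016 = 2.4954 ≈ 2.495

2.495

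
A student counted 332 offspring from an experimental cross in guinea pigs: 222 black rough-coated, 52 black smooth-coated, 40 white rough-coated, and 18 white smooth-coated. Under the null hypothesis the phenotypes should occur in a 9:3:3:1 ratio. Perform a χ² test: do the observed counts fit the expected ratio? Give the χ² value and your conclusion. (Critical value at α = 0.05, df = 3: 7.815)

16.659; not consistent

Total ratio parts = 16. Expected numbers out of 332:
  black rough-coated: 332 × 9/16 = 186.75
  black smooth-coated: 332 × 3/16 = 62.25
  white rough-coated: 332 × 3/16 = 62.25
  white smooth-coated: 332 × 1/16 = 20.75
χ² = Σ (O − E)² / E
  black rough-coated: (222 − 186.75)² / 186.75 = 6.6536
  black smooth-coated: (52 − 62.25)² / 62.25 = 1.6878
  white rough-coated: (40 − 62.25)² / 62.25 = 7.9528
  white smooth-coated: (18 − 20.75)² / 20.75 = 0.3645
χ² = 6.6536 + 1.6878 + 7.9528 + 0.3645 = 16.6587 ≈ 16.659
Degrees of freedom = 4 − 1 = 3; critical value at α = 0.05 is 7.815.
Since 16.659 > 7.815, we reject the null hypothesis — the data do not fit the 9:3:3:1 ratio.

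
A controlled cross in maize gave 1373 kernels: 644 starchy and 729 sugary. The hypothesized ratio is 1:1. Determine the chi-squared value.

Total ratio parts = 2. Expected numbers out of 1373:
  starchy: 1373 × 1/2 = 686.5
  sugary: 1373 × 1/2 = 686.5
χ² = Σ (O − E)² / E
  starchy: (644 − 686.5)² / 686.5 = 2.6311
  sugary: (729 − 686.5)² / 686.5 = 2.6311
χ² = 2.6311 + 2.6311 = 5.2622 ≈ 5.262

5.262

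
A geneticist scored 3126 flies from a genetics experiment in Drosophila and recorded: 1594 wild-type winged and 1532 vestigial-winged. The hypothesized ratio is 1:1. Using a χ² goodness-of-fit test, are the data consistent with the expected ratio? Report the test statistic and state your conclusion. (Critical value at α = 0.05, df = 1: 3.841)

1.230; consistent

The 1:1 ratio has 2 parts, so with N = 3126 the expected counts are:
  wild-type winged: 3126 × 1/2 = 1563
  vestigial-winged: 3126 × 1/2 = 1563
χ² = Σ (O − E)² / E
  wild-type winged: (1594 − 1563)² / 1563 = 0.6148
  vestigial-winged: (1532 − 1563)² / 1563 = 0.6148
χ² = 0.6148 + 0.6148 = 1.2296 ≈ 1.230
Degrees of freedom = 2 − 1 = 1; critical value at α = 0.05 is 3.841.
Since 1.230 < 3.841, we fail to reject the null hypothesis — the data are consistent with the 1:1 ratio.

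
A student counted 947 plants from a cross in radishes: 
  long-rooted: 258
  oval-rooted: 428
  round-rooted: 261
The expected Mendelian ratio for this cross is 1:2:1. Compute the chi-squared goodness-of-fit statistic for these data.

Total ratio parts = 4. Expected numbers out of 947:
  long-rooted: 947 × 1/4 = 236.75
  oval-rooted: 947 × 2/4 = 473.5
  round-rooted: 947 × 1/4 = 236.75
χ² = Σ (O − E)² / E
  long-rooted: (258 − 236.75)² / 236.75 = 1.9073
  oval-rooted: (428 − 473.5)² / 473.5 = 4.3722
  round-rooted: (261 − 236.75)² / 236.75 = 2.4839
χ² = 1.9073 + 4.3722 + 2.4839 = 8.7634 ≈ 8.763

8.763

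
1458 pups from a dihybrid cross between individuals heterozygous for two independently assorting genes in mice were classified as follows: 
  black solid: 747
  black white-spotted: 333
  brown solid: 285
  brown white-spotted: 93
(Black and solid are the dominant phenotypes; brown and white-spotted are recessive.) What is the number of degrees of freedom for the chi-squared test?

A dihybrid F₂ with independent assortment and complete dominance at both loci gives a 9:3:3:1 phenotypic ratio.
A goodness-of-fit test with 4 phenotype classes has df = 4 − 1 = 3.

3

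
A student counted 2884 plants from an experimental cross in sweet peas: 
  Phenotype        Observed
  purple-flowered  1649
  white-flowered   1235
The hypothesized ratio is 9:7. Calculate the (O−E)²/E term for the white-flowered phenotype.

0.567

The 9:7 ratio has 16 parts, so with N = 2884 the expected counts are:
  purple-flowered: 2884 × 9/16 = 1622.25
  white-flowered: 2884 × 7/16 = 1261.75
Contribution of white-flowered: (1235 − 1261.75)² / 1261.75 = 0.5671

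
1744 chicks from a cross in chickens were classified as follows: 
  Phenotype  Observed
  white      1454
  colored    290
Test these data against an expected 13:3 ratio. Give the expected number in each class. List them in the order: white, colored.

Under the 13:3 hypothesis (Σ ratio = 16, N = 1744):
  white: 1744 × 13/16 = 1417
  colored: 1744 × 3/16 = 327

1417, 327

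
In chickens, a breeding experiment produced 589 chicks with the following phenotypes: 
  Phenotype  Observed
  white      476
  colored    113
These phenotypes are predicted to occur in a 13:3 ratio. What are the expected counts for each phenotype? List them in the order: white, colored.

478.5625, 110.4375

Total ratio parts = 16. Expected numbers out of 589:
  white: 589 × 13/16 = 478.5625
  colored: 589 × 3/16 = 110.4375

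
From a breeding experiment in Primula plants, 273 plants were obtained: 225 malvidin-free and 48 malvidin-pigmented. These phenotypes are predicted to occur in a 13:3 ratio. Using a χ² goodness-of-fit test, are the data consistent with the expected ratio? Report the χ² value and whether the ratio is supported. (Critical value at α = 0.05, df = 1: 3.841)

0.244; consistent

Under the 13:3 hypothesis (Σ ratio = 16, N = 273):
  malvidin-free: 273 × 13/16 = 221.8125
  malvidin-pigmented: 273 × 3/16 = 51.1875
χ² = Σ (O − E)² / E
  malvidin-free: (225 − 221.8125)² / 221.8125 = 0.0458
  malvidin-pigmented: (48 − 51.1875)² / 51.1875 = 0.1985
χ² = 0.0458 + 0.1985 = 0.2443 ≈ 0.244
Degrees of freedom = 2 − 1 = 1; critical value at α = 0.05 is 3.841.
Since 0.244 < 3.841, we fail to reject the null hypothesis — the data are consistent with the 13:3 ratio.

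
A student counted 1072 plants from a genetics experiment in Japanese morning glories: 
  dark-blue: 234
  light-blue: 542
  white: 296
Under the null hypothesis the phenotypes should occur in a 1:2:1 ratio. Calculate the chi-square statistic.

7.306

Total ratio parts = 4. Expected numbers out of 1072:
  dark-blue: 1072 × 1/4 = 268
  light-blue: 1072 × 2/4 = 536
  white: 1072 × 1/4 = 268
χ² = Σ (O − E)² / E
  dark-blue: (234 − 268)² / 268 = 4.3134
  light-blue: (542 − 536)² / 536 = 0.0672
  white: (296 − 268)² / 268 = 2.9254
χ² = 4.3134 + 0.0672 + 2.9254 = 7.306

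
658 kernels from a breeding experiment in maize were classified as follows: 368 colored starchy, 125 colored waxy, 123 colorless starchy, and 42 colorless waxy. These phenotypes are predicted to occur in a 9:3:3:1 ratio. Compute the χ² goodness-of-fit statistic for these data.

Under the 9:3:3:1 hypothesis (Σ ratio = 16, N = 658):
  colored starchy: 658 × 9/16 = 370.125
  colored waxy: 658 × 3/16 = 123.375
  colorless starchy: 658 × 3/16 = 123.375
  colorless waxy: 658 × 1/16 = 41.125
χ² = Σ (O − E)² / E
  colored starchy: (368 − 370.125)² / 370.125 = 0.0122
  colored waxy: (125 − 123.375)² / 123.375 = 0.0214
  colorless starchy: (123 − 123.375)² / 123.375 = 0.0011
  colorless waxy: (42 − 41.125)² / 41.125 = 0.0186
χ² = 0.0122 + 0.0214 + 0.0011 + 0.0186 = 0.0533 ≈ 0.053

0.053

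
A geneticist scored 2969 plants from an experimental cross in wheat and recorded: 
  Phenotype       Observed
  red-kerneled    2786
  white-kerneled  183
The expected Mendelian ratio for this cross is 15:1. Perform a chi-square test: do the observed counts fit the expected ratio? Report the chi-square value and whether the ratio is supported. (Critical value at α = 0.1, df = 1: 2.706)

0.038; consistent

Under the 15:1 hypothesis (Σ ratio = 16, N = 2969):
  red-kerneled: 2969 × 15/16 = 2783.4375
  white-kerneled: 2969 × 1/16 = 185.5625
χ² = Σ (O − E)² / E
  red-kerneled: (2786 − 2783.4375)² / 2783.4375 = 0.0024
  white-kerneled: (183 − 185.5625)² / 185.5625 = 0.0354
χ² = 0.0024 + 0.0354 = 0.0378 ≈ 0.038
Degrees of freedom = 2 − 1 = 1; critical value at α = 0.1 is 2.706.
Since 0.038 < 2.706, we fail to reject the null hypothesis — the data are consistent with the 15:1 ratio.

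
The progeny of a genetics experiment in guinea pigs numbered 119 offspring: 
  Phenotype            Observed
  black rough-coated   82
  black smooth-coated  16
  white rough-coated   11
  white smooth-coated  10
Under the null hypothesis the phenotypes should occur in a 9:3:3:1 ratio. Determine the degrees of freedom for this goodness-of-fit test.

A goodness-of-fit test with 4 phenotype classes has df = 4 − 1 = 3.

3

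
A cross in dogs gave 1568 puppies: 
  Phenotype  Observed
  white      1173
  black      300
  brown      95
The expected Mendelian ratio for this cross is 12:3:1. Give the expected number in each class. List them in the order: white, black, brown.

1176, 294, 98

Total ratio parts = 16. Expected numbers out of 1568:
  white: 1568 × 12/16 = 1176
  black: 1568 × 3/16 = 294
  brown: 1568 × 1/16 = 98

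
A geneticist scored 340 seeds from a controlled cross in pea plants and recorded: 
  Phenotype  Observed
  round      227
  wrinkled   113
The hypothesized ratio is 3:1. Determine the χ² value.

12.298

Under the 3:1 hypothesis (Σ ratio = 4, N = 340):
  round: 340 × 3/4 = 255
  wrinkled: 340 × 1/4 = 85
χ² = Σ (O − E)² / E
  round: (227 − 255)² / 255 = 3.0745
  wrinkled: (113 − 85)² / 85 = 9.2235
χ² = 3.0745 + 9.2235 = 12.298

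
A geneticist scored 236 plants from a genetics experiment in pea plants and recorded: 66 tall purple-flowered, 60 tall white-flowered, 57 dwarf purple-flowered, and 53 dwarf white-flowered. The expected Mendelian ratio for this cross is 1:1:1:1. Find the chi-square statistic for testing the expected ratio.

1.525

Under the 1:1:1:1 hypothesis (Σ ratio = 4, N = 236):
  tall purple-flowered: 236 × 1/4 = 59
  tall white-flowered: 236 × 1/4 = 59
  dwarf purple-flowered: 236 × 1/4 = 59
  dwarf white-flowered: 236 × 1/4 = 59
χ² = Σ (O − E)² / E
  tall purple-flowered: (66 − 59)² / 59 = 0.8305
  tall white-flowered: (60 − 59)² / 59 = 0.0169
  dwarf purple-flowered: (57 − 59)² / 59 = 0.0678
  dwarf white-flowered: (53 − 59)² / 59 = 0.6102
χ² = 0.8305 + 0.0169 + 0.0678 + 0.6102 = 1.5254 ≈ 1.525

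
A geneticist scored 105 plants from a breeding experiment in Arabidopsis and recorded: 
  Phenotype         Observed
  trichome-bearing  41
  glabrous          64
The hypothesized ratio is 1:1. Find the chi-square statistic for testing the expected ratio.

Expected counts for N = 105 under a 1:1 ratio (total parts = 2):
  trichome-bearing: 105 × 1/2 = 52.5
  glabrous: 105 × 1/2 = 52.5
χ² = Σ (O − E)² / E
  trichome-bearing: (41 − 52.5)² / 52.5 = 2.5190
  glabrous: (64 − 52.5)² / 52.5 = 2.5190
χ² = 2.5190 + 2.5190 = 5.038

5.038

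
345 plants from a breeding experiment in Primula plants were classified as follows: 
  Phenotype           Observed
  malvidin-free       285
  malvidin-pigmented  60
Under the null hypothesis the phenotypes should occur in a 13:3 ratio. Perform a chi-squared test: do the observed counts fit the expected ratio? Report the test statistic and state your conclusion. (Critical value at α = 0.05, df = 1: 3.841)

The 13:3 ratio has 16 parts, so with N = 345 the expected counts are:
  malvidin-free: 345 × 13/16 = 280.3125
  malvidin-pigmented: 345 × 3/16 = 64.6875
χ² = Σ (O − E)² / E
  malvidin-free: (285 − 280.3125)² / 280.3125 = 0.0784
  malvidin-pigmented: (60 − 64.6875)² / 64.6875 = 0.3397
χ² = 0.0784 + 0.3397 = 0.4181 ≈ 0.418
Degrees of freedom = 2 − 1 = 1; critical value at α = 0.05 is 3.841.
Since 0.418 < 3.841, we fail to reject the null hypothesis — the data are consistent with the 13:3 ratio.

0.418; consistent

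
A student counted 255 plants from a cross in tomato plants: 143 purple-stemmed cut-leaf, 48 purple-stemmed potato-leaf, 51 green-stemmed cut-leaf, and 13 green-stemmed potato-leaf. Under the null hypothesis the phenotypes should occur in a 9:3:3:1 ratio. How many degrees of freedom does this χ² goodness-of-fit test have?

A goodness-of-fit test with 4 phenotype classes has df = 4 − 1 = 3.

3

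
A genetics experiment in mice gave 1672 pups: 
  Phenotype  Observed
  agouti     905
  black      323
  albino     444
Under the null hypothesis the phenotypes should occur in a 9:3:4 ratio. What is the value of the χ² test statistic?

3.245

The 9:3:4 ratio has 16 parts, so with N = 1672 the expected counts are:
  agouti: 1672 × 9/16 = 940.5
  black: 1672 × 3/16 = 313.5
  albino: 1672 × 4/16 = 418
χ² = Σ (O − E)² / E
  agouti: (905 − 940.5)² / 940.5 = 1.3400
  black: (323 − 313.5)² / 313.5 = 0.2879
  albino: (444 − 418)² / 418 = 1.6172
χ² = 1.3400 + 0.2879 + 1.6172 = 3.2451 ≈ 3.245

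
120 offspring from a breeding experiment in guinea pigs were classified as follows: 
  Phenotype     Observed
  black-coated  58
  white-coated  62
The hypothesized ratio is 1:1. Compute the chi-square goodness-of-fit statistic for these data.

Total ratio parts = 2. Expected numbers out of 120:
  black-coated: 120 × 1/2 = 60
  white-coated: 120 × 1/2 = 60
χ² = Σ (O − E)² / E
  black-coated: (58 − 60)² / 60 = 0.0667
  white-coated: (62 − 60)² / 60 = 0.0667
χ² = 0.0667 + 0.0667 = 0.1334 ≈ 0.133

0.133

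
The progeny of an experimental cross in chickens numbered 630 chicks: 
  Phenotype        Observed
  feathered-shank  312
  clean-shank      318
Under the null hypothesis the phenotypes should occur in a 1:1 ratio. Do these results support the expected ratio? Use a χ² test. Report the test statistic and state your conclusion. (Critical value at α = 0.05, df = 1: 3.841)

0.057; consistent

Under the 1:1 hypothesis (Σ ratio = 2, N = 630):
  feathered-shank: 630 × 1/2 = 315
  clean-shank: 630 × 1/2 = 315
χ² = Σ (O − E)² / E
  feathered-shank: (312 − 315)² / 315 = 0.0286
  clean-shank: (318 − 315)² / 315 = 0.0286
χ² = 0.0286 + 0.0286 = 0.0572 ≈ 0.057
Degrees of freedom = 2 − 1 = 1; critical value at α = 0.05 is 3.841.
Since 0.057 < 3.841, we fail to reject the null hypothesis — the data are consistent with the 1:1 ratio.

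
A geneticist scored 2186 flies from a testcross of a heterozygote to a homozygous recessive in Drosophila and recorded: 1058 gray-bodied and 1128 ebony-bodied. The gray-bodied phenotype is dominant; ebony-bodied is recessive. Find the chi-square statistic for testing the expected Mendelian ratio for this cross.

2.242

A testcross of a heterozygote (Aa × aa) gives a 1:1 phenotypic ratio.
Expected counts for N = 2186 under a 1:1 ratio (total parts = 2):
  gray-bodied: 2186 × 1/2 = 1093
  ebony-bodied: 2186 × 1/2 = 1093
χ² = Σ (O − E)² / E
  gray-bodied: (1058 − 1093)² / 1093 = 1.1208
  ebony-bodied: (1128 − 1093)² / 1093 = 1.1208
χ² = 1.1208 + 1.1208 = 2.2416 ≈ 2.242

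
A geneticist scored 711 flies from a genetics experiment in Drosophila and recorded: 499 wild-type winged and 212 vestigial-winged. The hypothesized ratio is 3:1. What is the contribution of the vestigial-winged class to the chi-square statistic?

6.600

Total ratio parts = 4. Expected numbers out of 711:
  wild-type winged: 711 × 3/4 = 533.25
  vestigial-winged: 711 × 1/4 = 177.75
Contribution of vestigial-winged: (212 − 177.75)² / 177.75 = 6.5995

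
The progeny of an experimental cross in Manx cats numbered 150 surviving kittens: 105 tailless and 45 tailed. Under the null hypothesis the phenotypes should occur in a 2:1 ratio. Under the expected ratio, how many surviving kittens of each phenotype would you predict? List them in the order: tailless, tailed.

100, 50

Total ratio parts = 3. Expected numbers out of 150:
  tailless: 150 × 2/3 = 100
  tailed: 150 × 1/3 = 50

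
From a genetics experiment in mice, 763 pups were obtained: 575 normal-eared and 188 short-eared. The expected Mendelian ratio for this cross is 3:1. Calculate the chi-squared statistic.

Expected counts for N = 763 under a 3:1 ratio (total parts = 4):
  normal-eared: 763 × 3/4 = 572.25
  short-eared: 763 × 1/4 = 190.75
χ² = Σ (O − E)² / E
  normal-eared: (575 − 572.25)² / 572.25 = 0.0132
  short-eared: (188 − 190.75)² / 190.75 = 0.0396
χ² = 0.0132 + 0.0396 = 0.0528 ≈ 0.053

0.053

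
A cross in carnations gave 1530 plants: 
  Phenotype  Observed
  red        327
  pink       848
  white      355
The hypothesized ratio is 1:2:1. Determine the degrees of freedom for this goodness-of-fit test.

2

A goodness-of-fit test with 3 phenotype classes has df = 3 − 1 = 2.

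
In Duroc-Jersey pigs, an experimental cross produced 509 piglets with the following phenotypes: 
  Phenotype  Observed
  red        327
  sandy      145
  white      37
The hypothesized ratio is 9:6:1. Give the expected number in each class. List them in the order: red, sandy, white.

286.3125, 190.875, 31.8125

The 9:6:1 ratio has 16 parts, so with N = 509 the expected counts are:
  red: 509 × 9/16 = 286.3125
  sandy: 509 × 6/16 = 190.875
  white: 509 × 1/16 = 31.8125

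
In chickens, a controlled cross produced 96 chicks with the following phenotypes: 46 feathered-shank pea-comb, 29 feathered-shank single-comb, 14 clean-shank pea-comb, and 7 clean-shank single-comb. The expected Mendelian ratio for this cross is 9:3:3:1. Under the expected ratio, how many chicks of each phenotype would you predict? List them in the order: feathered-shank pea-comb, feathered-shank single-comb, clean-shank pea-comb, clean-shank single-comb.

The 9:3:3:1 ratio has 16 parts, so with N = 96 the expected counts are:
  feathered-shank pea-comb: 96 × 9/16 = 54
  feathered-shank single-comb: 96 × 3/16 = 18
  clean-shank pea-comb: 96 × 3/16 = 18
  clean-shank single-comb: 96 × 1/16 = 6

54, 18, 18, 6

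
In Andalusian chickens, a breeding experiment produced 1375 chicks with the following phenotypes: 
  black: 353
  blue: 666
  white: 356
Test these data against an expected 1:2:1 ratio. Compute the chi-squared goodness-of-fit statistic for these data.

1.358

The 1:2:1 ratio has 4 parts, so with N = 1375 the expected counts are:
  black: 1375 × 1/4 = 343.75
  blue: 1375 × 2/4 = 687.5
  white: 1375 × 1/4 = 343.75
χ² = Σ (O − E)² / E
  black: (353 − 343.75)² / 343.75 = 0.2489
  blue: (666 − 687.5)² / 687.5 = 0.6724
  white: (356 − 343.75)² / 343.75 = 0.4365
χ² = 0.2489 + 0.6724 + 0.4365 = 1.3578 ≈ 1.358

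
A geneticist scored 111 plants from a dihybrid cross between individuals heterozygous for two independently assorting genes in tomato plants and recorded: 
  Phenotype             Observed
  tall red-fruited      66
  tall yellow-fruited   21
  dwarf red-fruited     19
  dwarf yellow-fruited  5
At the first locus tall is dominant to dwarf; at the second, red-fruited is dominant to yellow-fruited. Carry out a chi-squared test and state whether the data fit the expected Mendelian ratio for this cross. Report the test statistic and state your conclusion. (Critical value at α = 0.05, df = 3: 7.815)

0.904; consistent

A dihybrid F₂ with independent assortment and complete dominance at both loci gives a 9:3:3:1 phenotypic ratio.
The 9:3:3:1 ratio has 16 parts, so with N = 111 the expected counts are:
  tall red-fruited: 111 × 9/16 = 62.4375
  tall yellow-fruited: 111 × 3/16 = 20.8125
  dwarf red-fruited: 111 × 3/16 = 20.8125
  dwarf yellow-fruited: 111 × 1/16 = 6.9375
χ² = Σ (O − E)² / E
  tall red-fruited: (66 − 62.4375)² / 62.4375 = 0.2033
  tall yellow-fruited: (21 − 20.8125)² / 20.8125 = 0.0017
  dwarf red-fruited: (19 − 20.8125)² / 20.8125 = 0.1578
  dwarf yellow-fruited: (5 − 6.9375)² / 6.9375 = 0.5411
χ² = 0.2033 + 0.0017 + 0.1578 + 0.5411 = 0.9039 ≈ 0.904
Degrees of freedom = 4 − 1 = 3; critical value at α = 0.05 is 7.815.
Since 0.904 < 7.815, we fail to reject the null hypothesis — the data are consistent with the 9:3:3:1 ratio.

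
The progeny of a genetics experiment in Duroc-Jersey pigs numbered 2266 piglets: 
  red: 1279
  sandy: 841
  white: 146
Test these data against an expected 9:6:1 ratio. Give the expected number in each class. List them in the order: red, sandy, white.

The 9:6:1 ratio has 16 parts, so with N = 2266 the expected counts are:
  red: 2266 × 9/16 = 1274.625
  sandy: 2266 × 6/16 = 849.75
  white: 2266 × 1/16 = 141.625

1274.625, 849.75, 141.625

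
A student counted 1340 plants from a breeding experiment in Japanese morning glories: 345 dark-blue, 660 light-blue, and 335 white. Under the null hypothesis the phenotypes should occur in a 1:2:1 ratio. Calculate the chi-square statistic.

0.448

Under the 1:2:1 hypothesis (Σ ratio = 4, N = 1340):
  dark-blue: 1340 × 1/4 = 335
  light-blue: 1340 × 2/4 = 670
  white: 1340 × 1/4 = 335
χ² = Σ (O − E)² / E
  dark-blue: (345 − 335)² / 335 = 0.2985
  light-blue: (660 − 670)² / 670 = 0.1493
  white: (335 − 335)² / 335 = 0.0000
χ² = 0.2985 + 0.1493 + 0.0000 = 0.4478 ≈ 0.448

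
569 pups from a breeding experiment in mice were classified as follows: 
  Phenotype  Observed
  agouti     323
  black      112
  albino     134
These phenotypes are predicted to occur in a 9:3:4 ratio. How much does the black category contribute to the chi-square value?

Under the 9:3:4 hypothesis (Σ ratio = 16, N = 569):
  agouti: 569 × 9/16 = 320.0625
  black: 569 × 3/16 = 106.6875
  albino: 569 × 4/16 = 142.25
Contribution of black: (112 − 106.6875)² / 106.6875 = 0.2645

0.265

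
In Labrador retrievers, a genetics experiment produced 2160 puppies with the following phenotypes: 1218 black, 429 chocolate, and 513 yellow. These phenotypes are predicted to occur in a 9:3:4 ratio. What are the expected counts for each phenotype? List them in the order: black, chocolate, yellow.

1215, 405, 540

Expected counts for N = 2160 under a 9:3:4 ratio (total parts = 16):
  black: 2160 × 9/16 = 1215
  chocolate: 2160 × 3/16 = 405
  yellow: 2160 × 4/16 = 540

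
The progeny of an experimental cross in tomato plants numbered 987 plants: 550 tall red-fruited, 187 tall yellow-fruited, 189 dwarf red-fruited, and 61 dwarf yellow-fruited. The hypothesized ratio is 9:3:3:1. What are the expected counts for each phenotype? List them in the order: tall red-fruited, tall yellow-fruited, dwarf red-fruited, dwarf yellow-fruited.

555.1875, 185.0625, 185.0625, 61.6875

The 9:3:3:1 ratio has 16 parts, so with N = 987 the expected counts are:
  tall red-fruited: 987 × 9/16 = 555.1875
  tall yellow-fruited: 987 × 3/16 = 185.0625
  dwarf red-fruited: 987 × 3/16 = 185.0625
  dwarf yellow-fruited: 987 × 1/16 = 61.6875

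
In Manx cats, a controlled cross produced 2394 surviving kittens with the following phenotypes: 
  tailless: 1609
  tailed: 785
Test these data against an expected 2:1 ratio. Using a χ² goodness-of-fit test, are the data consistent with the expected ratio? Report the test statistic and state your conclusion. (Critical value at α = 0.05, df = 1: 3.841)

The 2:1 ratio has 3 parts, so with N = 2394 the expected counts are:
  tailless: 2394 × 2/3 = 1596
  tailed: 2394 × 1/3 = 798
χ² = Σ (O − E)² / E
  tailless: (1609 − 1596)² / 1596 = 0.1059
  tailed: (785 − 798)² / 798 = 0.2118
χ² = 0.1059 + 0.2118 = 0.3177 ≈ 0.318
Degrees of freedom = 2 − 1 = 1; critical value at α = 0.05 is 3.841.
Since 0.318 < 3.841, we fail to reject the null hypothesis — the data are consistent with the 2:1 ratio.

0.318; consistent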